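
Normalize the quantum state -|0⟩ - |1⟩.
-1/√2|0⟩ - 1/√2|1⟩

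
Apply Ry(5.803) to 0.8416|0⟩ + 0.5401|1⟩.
-0.9459|0⟩ - 0.3245|1⟩

Ry(5.803) = [[cos(θ/2), −sin(θ/2)], [sin(θ/2), cos(θ/2)]]; θ = 5.803, cos(θ/2) ≈ -0.971316, sin(θ/2) ≈ 0.237793.
With a = amp(|0⟩) = 0.8416 and b = amp(|1⟩) = 0.5401:
new amp(|0⟩) = (-0.971316)·a + (-0.237793)·b = -0.9459
new amp(|1⟩) = (0.237793)·a + (-0.971316)·b = -0.3245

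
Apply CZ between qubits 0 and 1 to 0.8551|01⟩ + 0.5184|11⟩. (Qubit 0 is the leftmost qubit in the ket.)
0.8551|01⟩ - 0.5184|11⟩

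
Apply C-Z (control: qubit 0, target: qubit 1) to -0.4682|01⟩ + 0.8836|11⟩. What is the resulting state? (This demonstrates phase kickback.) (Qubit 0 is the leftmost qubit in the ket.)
-0.4682|01⟩ - 0.8836|11⟩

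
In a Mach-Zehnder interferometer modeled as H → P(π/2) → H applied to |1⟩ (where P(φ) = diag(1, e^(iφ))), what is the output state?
(1/2 - (1/2)i)|0⟩ + (1/2 + (1/2)i)|1⟩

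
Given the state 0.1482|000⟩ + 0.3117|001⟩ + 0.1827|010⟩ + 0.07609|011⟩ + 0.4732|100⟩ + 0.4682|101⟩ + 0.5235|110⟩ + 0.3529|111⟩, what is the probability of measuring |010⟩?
0.03338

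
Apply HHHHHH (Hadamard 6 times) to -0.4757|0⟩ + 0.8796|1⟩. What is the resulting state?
-0.4757|0⟩ + 0.8796|1⟩

H² = I, so an even number of Hadamards cancels: H^6 = I and the state is unchanged.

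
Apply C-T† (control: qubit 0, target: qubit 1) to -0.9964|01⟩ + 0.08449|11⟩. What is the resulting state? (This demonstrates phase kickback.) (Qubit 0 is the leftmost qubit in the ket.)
-0.9964|01⟩ + (0.05974 - 0.05974i)|11⟩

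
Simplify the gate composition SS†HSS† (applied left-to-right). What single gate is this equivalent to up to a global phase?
H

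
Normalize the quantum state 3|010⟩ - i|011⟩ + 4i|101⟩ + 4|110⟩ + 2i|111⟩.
0.4423|010⟩ - 0.1474i|011⟩ + 0.5898i|101⟩ + 0.5898|110⟩ + 0.2949i|111⟩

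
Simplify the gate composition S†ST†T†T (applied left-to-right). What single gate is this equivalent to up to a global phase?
T†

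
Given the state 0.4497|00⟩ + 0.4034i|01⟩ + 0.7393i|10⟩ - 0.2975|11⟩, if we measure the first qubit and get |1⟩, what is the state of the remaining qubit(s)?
0.9277i|0⟩ - 0.3733|1⟩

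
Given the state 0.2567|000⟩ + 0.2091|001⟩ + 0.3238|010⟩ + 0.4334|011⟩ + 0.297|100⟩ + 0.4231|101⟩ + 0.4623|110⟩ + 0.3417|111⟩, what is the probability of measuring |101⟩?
0.179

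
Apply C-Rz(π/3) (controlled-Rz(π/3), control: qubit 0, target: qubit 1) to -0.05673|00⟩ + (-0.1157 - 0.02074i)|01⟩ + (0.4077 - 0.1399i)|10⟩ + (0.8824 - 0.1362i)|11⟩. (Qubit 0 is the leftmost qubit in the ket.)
-0.05673|00⟩ + (-0.1157 - 0.02074i)|01⟩ + (0.2831 - 0.325i)|10⟩ + (0.8323 + 0.3232i)|11⟩

C-Rz(π/3) leaves the control-|0⟩ kets |00⟩, |01⟩ unchanged and applies Rz(π/3) to qubit 1 on the control-|1⟩ pair (|10⟩, |11⟩).
Rz(π/3) = [[e^(−iθ/2), 0], [0, e^(iθ/2)]] with e^(±iθ/2) = cos(θ/2) ± i·sin(θ/2); θ = π/3, cos(θ/2) ≈ 0.866025, sin(θ/2) ≈ 0.5.
With a = amp(|10⟩) = (0.4077 - 0.1399i) and b = amp(|11⟩) = (0.8824 - 0.1362i):
new amp(|10⟩) = (0.866025 - 0.5i)·a = (0.2831 - 0.325i)
new amp(|11⟩) = (0.866025 + 0.5i)·b = (0.8323 + 0.3232i)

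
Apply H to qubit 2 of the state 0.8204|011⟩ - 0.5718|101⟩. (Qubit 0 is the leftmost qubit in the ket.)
0.5801|010⟩ - 0.5801|011⟩ - 0.4043|100⟩ + 0.4043|101⟩

H on qubit 2 mixes each pair of kets that differ only in qubit 2: amplitudes (a, b) of (|…0…⟩, |…1…⟩) become ((a + b)/√2, (a − b)/√2). Kets absent from the input have amplitude 0.
(|010⟩, |011⟩): (a, b) = (0, 0.8204) → (0.5801, -0.5801)
(|100⟩, |101⟩): (a, b) = (0, -0.5718) → (-0.4043, 0.4043)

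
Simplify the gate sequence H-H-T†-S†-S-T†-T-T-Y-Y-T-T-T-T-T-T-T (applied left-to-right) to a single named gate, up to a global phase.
T†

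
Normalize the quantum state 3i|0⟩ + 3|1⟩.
(1/√2)i|0⟩ + 1/√2|1⟩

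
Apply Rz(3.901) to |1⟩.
(-0.3706 + 0.9288i)|1⟩

Rz(3.901) = [[e^(−iθ/2), 0], [0, e^(iθ/2)]] with e^(±iθ/2) = cos(θ/2) ± i·sin(θ/2); θ = 3.901, cos(θ/2) ≈ -0.370645, sin(θ/2) ≈ 0.928775.
With a = amp(|0⟩) = 0 and b = amp(|1⟩) = 1:
new amp(|0⟩) = (-0.370645 - 0.928775i)·a = 0
new amp(|1⟩) = (-0.370645 + 0.928775i)·b = (-0.3706 + 0.9288i)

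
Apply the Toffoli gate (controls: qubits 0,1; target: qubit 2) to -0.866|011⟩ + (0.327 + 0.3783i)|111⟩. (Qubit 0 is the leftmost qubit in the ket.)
-0.866|011⟩ + (0.327 + 0.3783i)|110⟩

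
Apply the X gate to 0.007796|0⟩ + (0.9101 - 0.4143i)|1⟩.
(0.9101 - 0.4143i)|0⟩ + 0.007796|1⟩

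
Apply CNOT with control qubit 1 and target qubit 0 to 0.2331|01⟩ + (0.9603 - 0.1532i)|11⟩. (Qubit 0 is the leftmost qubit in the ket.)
(0.9603 - 0.1532i)|01⟩ + 0.2331|11⟩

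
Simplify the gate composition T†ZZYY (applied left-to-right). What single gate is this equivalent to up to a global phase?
T†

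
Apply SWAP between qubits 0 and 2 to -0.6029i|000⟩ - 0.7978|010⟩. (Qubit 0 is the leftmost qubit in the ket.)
-0.6029i|000⟩ - 0.7978|010⟩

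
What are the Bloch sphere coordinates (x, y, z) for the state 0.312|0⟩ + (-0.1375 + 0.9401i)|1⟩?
(-0.0858, 0.5866, -0.8054)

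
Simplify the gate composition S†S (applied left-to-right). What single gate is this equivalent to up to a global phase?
I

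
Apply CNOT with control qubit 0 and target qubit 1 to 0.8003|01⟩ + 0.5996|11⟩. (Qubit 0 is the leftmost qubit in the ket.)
0.8003|01⟩ + 0.5996|10⟩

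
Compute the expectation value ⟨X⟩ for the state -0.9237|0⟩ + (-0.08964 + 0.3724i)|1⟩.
0.1656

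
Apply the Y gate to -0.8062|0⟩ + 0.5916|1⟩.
-0.5916i|0⟩ - 0.8062i|1⟩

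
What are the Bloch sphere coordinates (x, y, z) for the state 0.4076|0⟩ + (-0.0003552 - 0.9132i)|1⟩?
(-0.0002896, -0.7444, -0.6678)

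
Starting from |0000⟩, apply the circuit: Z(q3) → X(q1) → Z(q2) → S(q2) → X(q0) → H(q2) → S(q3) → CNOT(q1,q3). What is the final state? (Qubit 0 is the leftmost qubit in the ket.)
1/√2|1101⟩ + 1/√2|1111⟩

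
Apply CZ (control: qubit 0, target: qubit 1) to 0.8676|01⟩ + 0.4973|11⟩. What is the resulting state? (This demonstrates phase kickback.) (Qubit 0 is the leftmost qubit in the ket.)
0.8676|01⟩ - 0.4973|11⟩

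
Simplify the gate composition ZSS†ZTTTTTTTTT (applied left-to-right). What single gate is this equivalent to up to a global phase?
T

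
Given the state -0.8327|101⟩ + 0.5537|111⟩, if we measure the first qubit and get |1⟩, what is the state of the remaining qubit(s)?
-0.8327|01⟩ + 0.5537|11⟩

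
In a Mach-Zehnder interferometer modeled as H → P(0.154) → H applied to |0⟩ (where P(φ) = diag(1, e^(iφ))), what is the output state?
(0.9941 + 0.0767i)|0⟩ + (0.005917 - 0.0767i)|1⟩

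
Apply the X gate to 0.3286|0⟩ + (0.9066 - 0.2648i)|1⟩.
(0.9066 - 0.2648i)|0⟩ + 0.3286|1⟩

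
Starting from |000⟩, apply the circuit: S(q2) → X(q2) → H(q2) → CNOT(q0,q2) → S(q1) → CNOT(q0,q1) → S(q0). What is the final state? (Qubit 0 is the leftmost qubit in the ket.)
1/√2|000⟩ - 1/√2|001⟩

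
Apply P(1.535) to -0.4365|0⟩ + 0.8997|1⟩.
-0.4365|0⟩ + (0.0322 + 0.8991i)|1⟩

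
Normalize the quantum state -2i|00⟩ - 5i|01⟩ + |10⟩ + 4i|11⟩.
-0.2949i|00⟩ - 0.7372i|01⟩ + 0.1474|10⟩ + 0.5898i|11⟩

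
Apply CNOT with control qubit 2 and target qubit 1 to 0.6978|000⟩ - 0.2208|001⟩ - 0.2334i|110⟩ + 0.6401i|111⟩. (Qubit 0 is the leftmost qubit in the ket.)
0.6978|000⟩ - 0.2208|011⟩ + 0.6401i|101⟩ - 0.2334i|110⟩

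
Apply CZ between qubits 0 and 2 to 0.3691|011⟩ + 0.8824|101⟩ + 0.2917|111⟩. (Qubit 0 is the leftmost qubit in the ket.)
0.3691|011⟩ - 0.8824|101⟩ - 0.2917|111⟩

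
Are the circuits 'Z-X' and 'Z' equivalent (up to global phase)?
No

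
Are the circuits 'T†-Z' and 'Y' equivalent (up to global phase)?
No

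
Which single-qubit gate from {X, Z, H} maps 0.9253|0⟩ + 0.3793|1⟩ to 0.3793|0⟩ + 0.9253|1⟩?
X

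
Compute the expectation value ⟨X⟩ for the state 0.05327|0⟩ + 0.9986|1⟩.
0.1064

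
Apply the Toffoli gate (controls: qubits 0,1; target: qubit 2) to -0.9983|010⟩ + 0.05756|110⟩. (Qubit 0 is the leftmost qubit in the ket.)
-0.9983|010⟩ + 0.05756|111⟩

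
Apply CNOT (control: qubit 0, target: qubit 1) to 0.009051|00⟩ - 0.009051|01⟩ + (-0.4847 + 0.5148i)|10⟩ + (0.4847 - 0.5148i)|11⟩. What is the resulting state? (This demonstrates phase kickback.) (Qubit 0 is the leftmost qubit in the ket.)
0.009051|00⟩ - 0.009051|01⟩ + (0.4847 - 0.5148i)|10⟩ + (-0.4847 + 0.5148i)|11⟩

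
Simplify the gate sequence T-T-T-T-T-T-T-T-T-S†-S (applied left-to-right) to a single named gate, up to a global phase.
T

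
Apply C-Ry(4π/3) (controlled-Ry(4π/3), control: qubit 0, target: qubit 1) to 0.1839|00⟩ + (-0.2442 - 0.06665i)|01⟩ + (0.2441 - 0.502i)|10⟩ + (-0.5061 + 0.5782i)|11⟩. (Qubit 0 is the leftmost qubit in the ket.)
0.1839|00⟩ + (-0.2442 - 0.06665i)|01⟩ + (0.3162 - 0.2497i)|10⟩ + (0.4644 - 0.7238i)|11⟩

C-Ry(4π/3) leaves the control-|0⟩ kets |00⟩, |01⟩ unchanged and applies Ry(4π/3) to qubit 1 on the control-|1⟩ pair (|10⟩, |11⟩).
Ry(4π/3) = [[cos(θ/2), −sin(θ/2)], [sin(θ/2), cos(θ/2)]]; θ = 4π/3, cos(θ/2) ≈ -0.5, sin(θ/2) ≈ 0.866025.
With a = amp(|10⟩) = (0.2441 - 0.502i) and b = amp(|11⟩) = (-0.5061 + 0.5782i):
new amp(|10⟩) = (-0.5)·a + (-0.866025)·b = (0.3162 - 0.2497i)
new amp(|11⟩) = (0.866025)·a + (-0.5)·b = (0.4644 - 0.7238i)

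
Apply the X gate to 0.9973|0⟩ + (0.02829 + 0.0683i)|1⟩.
(0.02829 + 0.0683i)|0⟩ + 0.9973|1⟩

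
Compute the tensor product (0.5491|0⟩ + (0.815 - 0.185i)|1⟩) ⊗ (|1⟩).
0.5491|01⟩ + (0.815 - 0.185i)|11⟩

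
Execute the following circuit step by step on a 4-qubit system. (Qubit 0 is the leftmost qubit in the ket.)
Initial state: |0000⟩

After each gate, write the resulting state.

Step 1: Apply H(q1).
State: 1/√2|0000⟩ + 1/√2|0100⟩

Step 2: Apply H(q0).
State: 1/2|0000⟩ + 1/2|0100⟩ + 1/2|1000⟩ + 1/2|1100⟩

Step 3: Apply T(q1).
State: 1/2|0000⟩ + (1/√8 + (1/√8)i)|0100⟩ + 1/2|1000⟩ + (1/√8 + (1/√8)i)|1100⟩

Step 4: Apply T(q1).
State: 1/2|0000⟩ + (1/2)i|0100⟩ + 1/2|1000⟩ + (1/2)i|1100⟩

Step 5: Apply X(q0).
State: 1/2|0000⟩ + (1/2)i|0100⟩ + 1/2|1000⟩ + (1/2)i|1100⟩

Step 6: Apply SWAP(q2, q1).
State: 1/2|0000⟩ + (1/2)i|0010⟩ + 1/2|1000⟩ + (1/2)i|1010⟩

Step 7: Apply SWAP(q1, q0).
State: 1/2|0000⟩ + (1/2)i|0010⟩ + 1/2|0100⟩ + (1/2)i|0110⟩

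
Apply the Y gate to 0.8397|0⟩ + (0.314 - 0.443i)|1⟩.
(-0.443 - 0.314i)|0⟩ + 0.8397i|1⟩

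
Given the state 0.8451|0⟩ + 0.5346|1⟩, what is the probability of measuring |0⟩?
0.7142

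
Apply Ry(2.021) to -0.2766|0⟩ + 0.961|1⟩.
-0.9611|0⟩ + 0.2764|1⟩

Ry(2.021) = [[cos(θ/2), −sin(θ/2)], [sin(θ/2), cos(θ/2)]]; θ = 2.021, cos(θ/2) ≈ 0.531437, sin(θ/2) ≈ 0.847098.
With a = amp(|0⟩) = -0.2766 and b = amp(|1⟩) = 0.961:
new amp(|0⟩) = (0.531437)·a + (-0.847098)·b = -0.9611
new amp(|1⟩) = (0.847098)·a + (0.531437)·b = 0.2764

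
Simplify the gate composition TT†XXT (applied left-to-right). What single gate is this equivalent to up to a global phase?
T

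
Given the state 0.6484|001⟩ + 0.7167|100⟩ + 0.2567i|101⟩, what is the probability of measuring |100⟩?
0.5137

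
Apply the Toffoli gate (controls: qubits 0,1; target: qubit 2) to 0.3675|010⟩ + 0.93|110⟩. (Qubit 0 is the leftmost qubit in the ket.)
0.3675|010⟩ + 0.93|111⟩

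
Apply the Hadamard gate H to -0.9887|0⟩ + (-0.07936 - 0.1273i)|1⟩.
(-0.7552 - 0.09001i)|0⟩ + (-0.643 + 0.09001i)|1⟩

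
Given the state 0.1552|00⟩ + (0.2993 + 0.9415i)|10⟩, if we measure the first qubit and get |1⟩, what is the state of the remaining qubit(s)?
(0.303 + 0.953i)|0⟩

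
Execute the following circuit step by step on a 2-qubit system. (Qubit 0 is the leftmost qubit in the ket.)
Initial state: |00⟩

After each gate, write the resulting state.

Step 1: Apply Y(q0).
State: i|10⟩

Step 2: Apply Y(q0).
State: |00⟩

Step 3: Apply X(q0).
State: |10⟩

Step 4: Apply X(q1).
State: |11⟩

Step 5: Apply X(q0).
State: |01⟩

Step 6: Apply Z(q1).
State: -|01⟩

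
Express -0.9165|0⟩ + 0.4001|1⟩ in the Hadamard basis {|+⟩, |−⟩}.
-0.3651|+⟩ - 0.931|−⟩

With |ψ⟩ = α|0⟩ + β|1⟩, the Hadamard-basis coefficients are ⟨+|ψ⟩ = (α + β)/√2 and ⟨−|ψ⟩ = (α − β)/√2.
Here α = -0.9165, β = 0.4001: (α + β)/√2 = -0.3651, (α − β)/√2 = -0.931.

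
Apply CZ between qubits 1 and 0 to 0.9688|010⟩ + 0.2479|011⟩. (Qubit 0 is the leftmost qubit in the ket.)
0.9688|010⟩ + 0.2479|011⟩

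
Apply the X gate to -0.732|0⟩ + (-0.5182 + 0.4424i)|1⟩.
(-0.5182 + 0.4424i)|0⟩ - 0.732|1⟩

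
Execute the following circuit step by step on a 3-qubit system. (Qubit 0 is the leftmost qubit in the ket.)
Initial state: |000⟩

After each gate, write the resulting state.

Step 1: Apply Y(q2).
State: i|001⟩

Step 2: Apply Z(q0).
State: i|001⟩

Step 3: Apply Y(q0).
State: -|101⟩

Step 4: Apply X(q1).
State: -|111⟩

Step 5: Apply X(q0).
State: -|011⟩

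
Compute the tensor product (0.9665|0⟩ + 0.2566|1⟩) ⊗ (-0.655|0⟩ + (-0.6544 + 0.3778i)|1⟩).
-0.6331|00⟩ + (-0.6325 + 0.3651i)|01⟩ - 0.1681|10⟩ + (-0.1679 + 0.09694i)|11⟩

amp(|b₁b₂…⟩) = product of the factor amplitudes for bits b₁, b₂, …; only kets whose every factor amplitude is nonzero survive.
|00⟩: (0.9665)(-0.655) = -0.6331
|01⟩: (0.9665)(-0.6544 + 0.3778i) = (-0.6325 + 0.3651i)
|10⟩: (0.2566)(-0.655) = -0.1681
|11⟩: (0.2566)(-0.6544 + 0.3778i) = (-0.1679 + 0.09694i)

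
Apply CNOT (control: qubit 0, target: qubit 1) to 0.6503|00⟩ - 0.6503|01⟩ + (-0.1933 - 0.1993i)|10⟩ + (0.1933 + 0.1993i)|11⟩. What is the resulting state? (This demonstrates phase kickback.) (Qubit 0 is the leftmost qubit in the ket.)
0.6503|00⟩ - 0.6503|01⟩ + (0.1933 + 0.1993i)|10⟩ + (-0.1933 - 0.1993i)|11⟩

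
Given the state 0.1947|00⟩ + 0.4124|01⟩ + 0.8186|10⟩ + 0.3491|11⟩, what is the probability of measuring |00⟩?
0.03791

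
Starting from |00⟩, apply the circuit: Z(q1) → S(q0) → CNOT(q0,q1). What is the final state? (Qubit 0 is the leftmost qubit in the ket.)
|00⟩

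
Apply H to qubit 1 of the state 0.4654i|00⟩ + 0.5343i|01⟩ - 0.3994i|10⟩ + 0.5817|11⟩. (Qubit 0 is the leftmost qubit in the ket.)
0.7069i|00⟩ - 0.04872i|01⟩ + (0.4113 - 0.2824i)|10⟩ + (-0.4113 - 0.2824i)|11⟩

H on qubit 1 mixes each pair of kets that differ only in qubit 1: amplitudes (a, b) of (|…0…⟩, |…1…⟩) become ((a + b)/√2, (a − b)/√2). Kets absent from the input have amplitude 0.
(|00⟩, |01⟩): (a, b) = (0.4654i, 0.5343i) → (0.7069i, -0.04872i)
(|10⟩, |11⟩): (a, b) = (-0.3994i, 0.5817) → ((0.4113 - 0.2824i), (-0.4113 - 0.2824i))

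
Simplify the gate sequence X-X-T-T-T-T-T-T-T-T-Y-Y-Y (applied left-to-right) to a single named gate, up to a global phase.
Y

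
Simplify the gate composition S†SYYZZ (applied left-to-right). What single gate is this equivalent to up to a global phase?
I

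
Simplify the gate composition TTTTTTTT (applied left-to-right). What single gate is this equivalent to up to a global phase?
I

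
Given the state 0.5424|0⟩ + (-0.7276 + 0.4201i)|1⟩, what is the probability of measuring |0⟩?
0.2942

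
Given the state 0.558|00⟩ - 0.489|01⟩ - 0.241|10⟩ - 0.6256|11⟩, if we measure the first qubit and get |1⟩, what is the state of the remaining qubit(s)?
-0.3595|0⟩ - 0.9332|1⟩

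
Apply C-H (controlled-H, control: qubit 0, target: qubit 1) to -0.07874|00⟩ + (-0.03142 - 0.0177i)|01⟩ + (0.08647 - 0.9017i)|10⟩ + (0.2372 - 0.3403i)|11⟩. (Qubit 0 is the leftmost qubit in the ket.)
-0.07874|00⟩ + (-0.03142 - 0.0177i)|01⟩ + (0.2289 - 0.8782i)|10⟩ + (-0.1066 - 0.397i)|11⟩

C-H leaves the control-|0⟩ kets |00⟩, |01⟩ unchanged and applies H to qubit 1 on the control-|1⟩ pair (|10⟩, |11⟩).
H = [[1/√2, 1/√2], [1/√2, -1/√2]].
With a = amp(|10⟩) = (0.08647 - 0.9017i) and b = amp(|11⟩) = (0.2372 - 0.3403i):
new amp(|10⟩) = (1/√2)·a + (1/√2)·b = (0.2289 - 0.8782i)
new amp(|11⟩) = (1/√2)·a + (-1/√2)·b = (-0.1066 - 0.397i)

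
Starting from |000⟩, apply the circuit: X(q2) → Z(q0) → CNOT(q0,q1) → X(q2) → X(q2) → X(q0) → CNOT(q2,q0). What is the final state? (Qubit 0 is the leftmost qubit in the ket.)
|001⟩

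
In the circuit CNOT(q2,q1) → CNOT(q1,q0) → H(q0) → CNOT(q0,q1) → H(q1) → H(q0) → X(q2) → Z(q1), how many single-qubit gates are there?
5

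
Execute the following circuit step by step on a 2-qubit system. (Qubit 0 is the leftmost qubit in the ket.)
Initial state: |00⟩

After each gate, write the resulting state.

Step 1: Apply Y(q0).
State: i|10⟩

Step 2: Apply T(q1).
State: i|10⟩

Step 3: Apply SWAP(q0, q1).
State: i|01⟩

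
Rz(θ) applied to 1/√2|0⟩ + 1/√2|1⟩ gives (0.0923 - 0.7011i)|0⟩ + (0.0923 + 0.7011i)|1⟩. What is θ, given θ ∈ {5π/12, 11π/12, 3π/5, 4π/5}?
11π/12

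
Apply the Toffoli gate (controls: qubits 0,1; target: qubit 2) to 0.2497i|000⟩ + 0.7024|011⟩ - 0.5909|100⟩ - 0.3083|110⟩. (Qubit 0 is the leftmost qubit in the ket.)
0.2497i|000⟩ + 0.7024|011⟩ - 0.5909|100⟩ - 0.3083|111⟩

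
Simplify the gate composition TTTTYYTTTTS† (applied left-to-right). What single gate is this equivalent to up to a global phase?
S†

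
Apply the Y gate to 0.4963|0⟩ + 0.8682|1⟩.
-0.8682i|0⟩ + 0.4963i|1⟩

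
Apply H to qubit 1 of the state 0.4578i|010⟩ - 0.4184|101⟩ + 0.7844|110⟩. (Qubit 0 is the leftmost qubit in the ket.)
0.3237i|000⟩ - 0.3237i|010⟩ + 0.5547|100⟩ - 0.2959|101⟩ - 0.5547|110⟩ - 0.2959|111⟩

H on qubit 1 mixes each pair of kets that differ only in qubit 1: amplitudes (a, b) of (|…0…⟩, |…1…⟩) become ((a + b)/√2, (a − b)/√2). Kets absent from the input have amplitude 0.
(|000⟩, |010⟩): (a, b) = (0, 0.4578i) → (0.3237i, -0.3237i)
(|100⟩, |110⟩): (a, b) = (0, 0.7844) → (0.5547, -0.5547)
(|101⟩, |111⟩): (a, b) = (-0.4184, 0) → (-0.2959, -0.2959)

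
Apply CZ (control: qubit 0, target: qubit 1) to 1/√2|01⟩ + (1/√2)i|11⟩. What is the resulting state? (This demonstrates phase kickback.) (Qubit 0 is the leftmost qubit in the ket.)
1/√2|01⟩ - (1/√2)i|11⟩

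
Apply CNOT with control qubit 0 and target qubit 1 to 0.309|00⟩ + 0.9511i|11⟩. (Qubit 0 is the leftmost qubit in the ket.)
0.309|00⟩ + 0.9511i|10⟩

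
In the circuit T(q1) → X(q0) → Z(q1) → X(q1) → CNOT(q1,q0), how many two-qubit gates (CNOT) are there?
1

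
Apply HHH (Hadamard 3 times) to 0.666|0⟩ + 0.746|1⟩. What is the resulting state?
0.9984|0⟩ - 0.05657|1⟩

H² = I, so H^3 = H: a single Hadamard. With (a, b) = (0.666, 0.746), H gives ((a + b)/√2, (a − b)/√2) = (0.9984, -0.05657).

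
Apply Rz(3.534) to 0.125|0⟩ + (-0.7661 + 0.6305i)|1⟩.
(-0.02437 - 0.1226i)|0⟩ + (-0.4691 - 0.8743i)|1⟩

Rz(3.534) = [[e^(−iθ/2), 0], [0, e^(iθ/2)]] with e^(±iθ/2) = cos(θ/2) ± i·sin(θ/2); θ = 3.534, cos(θ/2) ≈ -0.194947, sin(θ/2) ≈ 0.980814.
With a = amp(|0⟩) = 0.125 and b = amp(|1⟩) = (-0.7661 + 0.6305i):
new amp(|0⟩) = (-0.194947 - 0.980814i)·a = (-0.02437 - 0.1226i)
new amp(|1⟩) = (-0.194947 + 0.980814i)·b = (-0.4691 - 0.8743i)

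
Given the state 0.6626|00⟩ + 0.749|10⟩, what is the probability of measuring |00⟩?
0.439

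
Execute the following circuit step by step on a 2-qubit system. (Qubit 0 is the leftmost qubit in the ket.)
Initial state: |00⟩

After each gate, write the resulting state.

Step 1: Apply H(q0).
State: 1/√2|00⟩ + 1/√2|10⟩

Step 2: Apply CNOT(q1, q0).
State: 1/√2|00⟩ + 1/√2|10⟩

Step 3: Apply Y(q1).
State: (1/√2)i|01⟩ + (1/√2)i|11⟩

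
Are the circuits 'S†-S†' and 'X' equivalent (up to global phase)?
No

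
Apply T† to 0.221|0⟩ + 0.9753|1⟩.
0.221|0⟩ + (0.6896 - 0.6896i)|1⟩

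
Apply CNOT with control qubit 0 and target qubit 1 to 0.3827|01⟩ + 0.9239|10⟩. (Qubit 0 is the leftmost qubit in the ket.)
0.3827|01⟩ + 0.9239|11⟩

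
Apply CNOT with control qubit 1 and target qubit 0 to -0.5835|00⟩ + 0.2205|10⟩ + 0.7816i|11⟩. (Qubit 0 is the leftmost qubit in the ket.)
-0.5835|00⟩ + 0.7816i|01⟩ + 0.2205|10⟩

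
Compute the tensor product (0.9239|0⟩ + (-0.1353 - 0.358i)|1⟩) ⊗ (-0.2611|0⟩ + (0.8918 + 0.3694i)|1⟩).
-0.2412|00⟩ + (0.8239 + 0.3413i)|01⟩ + (0.03533 + 0.09347i)|10⟩ + (0.01158 - 0.3692i)|11⟩

amp(|b₁b₂…⟩) = product of the factor amplitudes for bits b₁, b₂, …; only kets whose every factor amplitude is nonzero survive.
|00⟩: (0.9239)(-0.2611) = -0.2412
|01⟩: (0.9239)(0.8918 + 0.3694i) = (0.8239 + 0.3413i)
|10⟩: (-0.1353 - 0.358i)(-0.2611) = (0.03533 + 0.09347i)
|11⟩: (-0.1353 - 0.358i)(0.8918 + 0.3694i) = (0.01158 - 0.3692i)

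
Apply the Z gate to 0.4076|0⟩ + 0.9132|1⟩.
0.4076|0⟩ - 0.9132|1⟩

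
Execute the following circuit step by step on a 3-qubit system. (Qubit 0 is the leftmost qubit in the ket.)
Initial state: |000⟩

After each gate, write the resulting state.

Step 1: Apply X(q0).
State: |100⟩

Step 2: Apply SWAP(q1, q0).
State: |010⟩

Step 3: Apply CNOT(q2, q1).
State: |010⟩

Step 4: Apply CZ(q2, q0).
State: |010⟩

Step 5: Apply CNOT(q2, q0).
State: |010⟩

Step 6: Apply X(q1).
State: |000⟩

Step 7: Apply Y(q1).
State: i|010⟩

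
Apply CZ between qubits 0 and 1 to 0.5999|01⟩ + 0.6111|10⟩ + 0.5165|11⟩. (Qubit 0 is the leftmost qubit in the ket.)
0.5999|01⟩ + 0.6111|10⟩ - 0.5165|11⟩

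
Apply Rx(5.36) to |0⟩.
-0.8953|0⟩ - 0.4454i|1⟩

Rx(5.36) = [[cos(θ/2), −i·sin(θ/2)], [−i·sin(θ/2), cos(θ/2)]]; θ = 5.36, cos(θ/2) ≈ -0.895344, sin(θ/2) ≈ 0.445375.
With a = amp(|0⟩) = 1 and b = amp(|1⟩) = 0:
new amp(|0⟩) = (-0.895344)·a + (-0.445375i)·b = -0.8953
new amp(|1⟩) = (-0.445375i)·a + (-0.895344)·b = -0.4454i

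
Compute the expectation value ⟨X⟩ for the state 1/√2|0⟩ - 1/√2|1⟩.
-1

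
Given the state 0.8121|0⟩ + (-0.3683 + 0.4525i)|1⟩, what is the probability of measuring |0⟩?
0.6595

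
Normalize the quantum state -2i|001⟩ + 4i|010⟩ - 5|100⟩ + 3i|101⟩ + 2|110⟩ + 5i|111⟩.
-0.2195i|001⟩ + 0.4391i|010⟩ - 0.5488|100⟩ + 0.3293i|101⟩ + 0.2195|110⟩ + 0.5488i|111⟩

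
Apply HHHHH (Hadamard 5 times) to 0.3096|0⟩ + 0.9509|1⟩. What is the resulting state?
0.8913|0⟩ - 0.4535|1⟩

H² = I, so H^5 = H: a single Hadamard. With (a, b) = (0.3096, 0.9509), H gives ((a + b)/√2, (a − b)/√2) = (0.8913, -0.4535).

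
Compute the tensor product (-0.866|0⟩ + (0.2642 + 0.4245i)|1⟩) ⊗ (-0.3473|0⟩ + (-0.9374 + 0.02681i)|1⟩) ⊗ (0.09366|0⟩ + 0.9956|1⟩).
0.02817|000⟩ + 0.2994|001⟩ + (0.07603 - 0.002175i)|010⟩ + (0.8082 - 0.02312i)|011⟩ + (-0.008594 - 0.01381i)|100⟩ + (-0.09135 - 0.1468i)|101⟩ + (-0.02426 - 0.03661i)|110⟩ + (-0.2579 - 0.3891i)|111⟩

amp(|b₁b₂…⟩) = product of the factor amplitudes for bits b₁, b₂, …; only kets whose every factor amplitude is nonzero survive.
|000⟩: (-0.866)(-0.3473)(0.09366) = 0.02817
|001⟩: (-0.866)(-0.3473)(0.9956) = 0.2994
|010⟩: (-0.866)(-0.9374 + 0.02681i)(0.09366) = (0.07603 - 0.002175i)
|011⟩: (-0.866)(-0.9374 + 0.02681i)(0.9956) = (0.8082 - 0.02312i)
|100⟩: (0.2642 + 0.4245i)(-0.3473)(0.09366) = (-0.008594 - 0.01381i)
|101⟩: (0.2642 + 0.4245i)(-0.3473)(0.9956) = (-0.09135 - 0.1468i)
|110⟩: (0.2642 + 0.4245i)(-0.9374 + 0.02681i)(0.09366) = (-0.02426 - 0.03661i)
|111⟩: (0.2642 + 0.4245i)(-0.9374 + 0.02681i)(0.9956) = (-0.2579 - 0.3891i)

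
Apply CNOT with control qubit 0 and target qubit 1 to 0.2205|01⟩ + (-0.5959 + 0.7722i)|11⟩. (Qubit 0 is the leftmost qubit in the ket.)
0.2205|01⟩ + (-0.5959 + 0.7722i)|10⟩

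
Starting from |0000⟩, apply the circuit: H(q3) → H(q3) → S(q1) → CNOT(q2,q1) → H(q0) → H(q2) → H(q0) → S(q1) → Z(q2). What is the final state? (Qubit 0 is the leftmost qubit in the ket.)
1/√2|0000⟩ - 1/√2|0010⟩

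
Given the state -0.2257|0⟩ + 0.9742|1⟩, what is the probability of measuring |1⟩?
0.9491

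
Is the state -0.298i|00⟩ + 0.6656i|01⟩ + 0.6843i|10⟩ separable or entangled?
Entangled

Writing the state as a|00⟩ + b|01⟩ + c|10⟩ + d|11⟩, it is a product state iff ad − bc = 0.
Here (a, b, c, d) = (-0.298i, 0.6656i, 0.6843i, 0): ad − bc = (-0.298i)(0) − (0.6656i)(0.6843i) = 0.4555 ≠ 0, so the state is entangled.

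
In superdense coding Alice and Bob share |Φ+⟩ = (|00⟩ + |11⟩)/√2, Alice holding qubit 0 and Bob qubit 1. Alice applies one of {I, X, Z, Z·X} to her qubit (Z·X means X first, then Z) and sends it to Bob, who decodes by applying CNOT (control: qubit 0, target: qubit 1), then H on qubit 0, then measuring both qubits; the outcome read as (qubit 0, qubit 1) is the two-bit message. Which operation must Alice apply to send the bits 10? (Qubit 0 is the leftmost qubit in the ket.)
Z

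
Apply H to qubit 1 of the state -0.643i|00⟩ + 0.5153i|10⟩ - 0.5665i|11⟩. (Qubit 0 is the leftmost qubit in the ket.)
-0.4547i|00⟩ - 0.4547i|01⟩ - 0.0362i|10⟩ + 0.7649i|11⟩

H on qubit 1 mixes each pair of kets that differ only in qubit 1: amplitudes (a, b) of (|…0…⟩, |…1…⟩) become ((a + b)/√2, (a − b)/√2). Kets absent from the input have amplitude 0.
(|00⟩, |01⟩): (a, b) = (-0.643i, 0) → (-0.4547i, -0.4547i)
(|10⟩, |11⟩): (a, b) = (0.5153i, -0.5665i) → (-0.0362i, 0.7649i)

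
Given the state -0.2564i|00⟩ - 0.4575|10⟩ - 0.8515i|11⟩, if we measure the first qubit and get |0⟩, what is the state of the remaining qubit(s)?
-i|0⟩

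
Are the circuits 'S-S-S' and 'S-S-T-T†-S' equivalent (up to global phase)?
Yes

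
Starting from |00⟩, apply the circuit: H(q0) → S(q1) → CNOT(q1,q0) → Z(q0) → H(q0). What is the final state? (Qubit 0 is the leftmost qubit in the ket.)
|10⟩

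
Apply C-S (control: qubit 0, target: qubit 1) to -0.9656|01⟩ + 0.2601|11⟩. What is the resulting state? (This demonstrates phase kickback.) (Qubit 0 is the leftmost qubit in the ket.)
-0.9656|01⟩ + 0.2601i|11⟩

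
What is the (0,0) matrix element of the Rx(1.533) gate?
0.7203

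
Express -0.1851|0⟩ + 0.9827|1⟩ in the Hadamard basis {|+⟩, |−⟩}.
0.564|+⟩ - 0.8258|−⟩

With |ψ⟩ = α|0⟩ + β|1⟩, the Hadamard-basis coefficients are ⟨+|ψ⟩ = (α + β)/√2 and ⟨−|ψ⟩ = (α − β)/√2.
Here α = -0.1851, β = 0.9827: (α + β)/√2 = 0.564, (α − β)/√2 = -0.8258.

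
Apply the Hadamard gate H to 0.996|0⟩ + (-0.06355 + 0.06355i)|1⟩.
(0.6593 + 0.04494i)|0⟩ + (0.7492 - 0.04494i)|1⟩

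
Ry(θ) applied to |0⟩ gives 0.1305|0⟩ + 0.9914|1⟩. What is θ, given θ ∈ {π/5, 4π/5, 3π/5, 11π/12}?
11π/12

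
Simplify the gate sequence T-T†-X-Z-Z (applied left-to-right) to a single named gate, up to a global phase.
X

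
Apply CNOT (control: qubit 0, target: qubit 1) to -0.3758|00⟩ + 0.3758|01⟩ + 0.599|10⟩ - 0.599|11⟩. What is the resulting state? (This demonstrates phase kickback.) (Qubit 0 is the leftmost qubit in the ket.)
-0.3758|00⟩ + 0.3758|01⟩ - 0.599|10⟩ + 0.599|11⟩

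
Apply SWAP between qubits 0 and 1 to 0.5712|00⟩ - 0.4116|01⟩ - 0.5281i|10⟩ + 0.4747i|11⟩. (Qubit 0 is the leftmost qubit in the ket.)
0.5712|00⟩ - 0.5281i|01⟩ - 0.4116|10⟩ + 0.4747i|11⟩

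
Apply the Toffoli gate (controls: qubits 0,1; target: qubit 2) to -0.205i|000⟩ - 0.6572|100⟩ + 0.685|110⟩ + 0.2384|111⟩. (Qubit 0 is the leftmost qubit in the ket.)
-0.205i|000⟩ - 0.6572|100⟩ + 0.2384|110⟩ + 0.685|111⟩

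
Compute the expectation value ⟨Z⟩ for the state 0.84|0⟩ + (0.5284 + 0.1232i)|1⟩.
0.4112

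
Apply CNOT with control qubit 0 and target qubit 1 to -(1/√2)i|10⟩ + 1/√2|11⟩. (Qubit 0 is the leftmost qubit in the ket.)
1/√2|10⟩ - (1/√2)i|11⟩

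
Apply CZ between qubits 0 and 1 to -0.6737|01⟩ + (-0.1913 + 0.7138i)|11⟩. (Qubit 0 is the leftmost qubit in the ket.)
-0.6737|01⟩ + (0.1913 - 0.7138i)|11⟩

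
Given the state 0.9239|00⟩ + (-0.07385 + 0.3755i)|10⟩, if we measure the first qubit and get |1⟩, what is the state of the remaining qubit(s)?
(-0.193 + 0.9812i)|0⟩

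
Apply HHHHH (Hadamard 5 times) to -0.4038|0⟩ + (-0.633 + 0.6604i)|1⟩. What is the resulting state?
(-0.7331 + 0.467i)|0⟩ + (0.1621 - 0.467i)|1⟩

H² = I, so H^5 = H: a single Hadamard. With (a, b) = (-0.4038, (-0.633 + 0.6604i)), H gives ((a + b)/√2, (a − b)/√2) = ((-0.7331 + 0.467i), (0.1621 - 0.467i)).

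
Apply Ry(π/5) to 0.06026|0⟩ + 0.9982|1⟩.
-0.2512|0⟩ + 0.968|1⟩

Ry(π/5) = [[cos(θ/2), −sin(θ/2)], [sin(θ/2), cos(θ/2)]]; θ = π/5, cos(θ/2) ≈ 0.951057, sin(θ/2) ≈ 0.309017.
With a = amp(|0⟩) = 0.06026 and b = amp(|1⟩) = 0.9982:
new amp(|0⟩) = (0.951057)·a + (-0.309017)·b = -0.2512
new amp(|1⟩) = (0.309017)·a + (0.951057)·b = 0.968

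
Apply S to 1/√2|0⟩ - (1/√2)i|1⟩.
1/√2|0⟩ + 1/√2|1⟩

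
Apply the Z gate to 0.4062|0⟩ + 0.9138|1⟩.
0.4062|0⟩ - 0.9138|1⟩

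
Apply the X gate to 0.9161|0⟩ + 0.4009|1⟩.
0.4009|0⟩ + 0.9161|1⟩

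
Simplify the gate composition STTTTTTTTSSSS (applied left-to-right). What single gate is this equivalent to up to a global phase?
S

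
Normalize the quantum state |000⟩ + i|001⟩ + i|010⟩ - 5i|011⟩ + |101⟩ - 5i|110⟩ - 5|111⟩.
0.1125|000⟩ + 0.1125i|001⟩ + 0.1125i|010⟩ - 0.5625i|011⟩ + 0.1125|101⟩ - 0.5625i|110⟩ - 0.5625|111⟩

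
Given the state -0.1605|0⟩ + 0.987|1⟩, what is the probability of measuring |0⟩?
0.02576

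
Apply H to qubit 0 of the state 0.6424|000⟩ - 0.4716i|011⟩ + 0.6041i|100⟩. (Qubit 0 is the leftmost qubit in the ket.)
(0.4542 + 0.4272i)|000⟩ - 0.3335i|011⟩ + (0.4542 - 0.4272i)|100⟩ - 0.3335i|111⟩

H on qubit 0 mixes each pair of kets that differ only in qubit 0: amplitudes (a, b) of (|…0…⟩, |…1…⟩) become ((a + b)/√2, (a − b)/√2). Kets absent from the input have amplitude 0.
(|000⟩, |100⟩): (a, b) = (0.6424, 0.6041i) → ((0.4542 + 0.4272i), (0.4542 - 0.4272i))
(|011⟩, |111⟩): (a, b) = (-0.4716i, 0) → (-0.3335i, -0.3335i)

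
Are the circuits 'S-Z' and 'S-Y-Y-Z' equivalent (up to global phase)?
Yes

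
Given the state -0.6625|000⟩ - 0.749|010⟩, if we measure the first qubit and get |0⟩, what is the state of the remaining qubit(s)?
-0.6625|00⟩ - 0.749|10⟩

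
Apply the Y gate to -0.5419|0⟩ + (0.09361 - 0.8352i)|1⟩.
(-0.8352 - 0.09361i)|0⟩ - 0.5419i|1⟩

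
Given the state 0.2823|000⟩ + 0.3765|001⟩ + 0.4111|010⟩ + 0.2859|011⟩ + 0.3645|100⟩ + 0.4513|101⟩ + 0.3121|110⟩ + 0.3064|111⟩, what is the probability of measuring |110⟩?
0.09741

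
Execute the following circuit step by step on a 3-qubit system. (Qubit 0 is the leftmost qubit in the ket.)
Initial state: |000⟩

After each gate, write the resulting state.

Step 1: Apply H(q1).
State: 1/√2|000⟩ + 1/√2|010⟩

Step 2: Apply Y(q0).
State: (1/√2)i|100⟩ + (1/√2)i|110⟩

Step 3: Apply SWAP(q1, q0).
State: (1/√2)i|010⟩ + (1/√2)i|110⟩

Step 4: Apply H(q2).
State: (1/2)i|010⟩ + (1/2)i|011⟩ + (1/2)i|110⟩ + (1/2)i|111⟩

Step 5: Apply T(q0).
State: (1/2)i|010⟩ + (1/2)i|011⟩ + (-1/√8 + (1/√8)i)|110⟩ + (-1/√8 + (1/√8)i)|111⟩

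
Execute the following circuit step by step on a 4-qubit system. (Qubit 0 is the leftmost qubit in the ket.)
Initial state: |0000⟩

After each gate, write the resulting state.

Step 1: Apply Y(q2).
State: i|0010⟩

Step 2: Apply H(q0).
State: (1/√2)i|0010⟩ + (1/√2)i|1010⟩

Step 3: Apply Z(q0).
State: (1/√2)i|0010⟩ - (1/√2)i|1010⟩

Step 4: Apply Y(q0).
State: -1/√2|0010⟩ - 1/√2|1010⟩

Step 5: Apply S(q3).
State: -1/√2|0010⟩ - 1/√2|1010⟩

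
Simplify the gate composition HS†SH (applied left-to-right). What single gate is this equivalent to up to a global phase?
I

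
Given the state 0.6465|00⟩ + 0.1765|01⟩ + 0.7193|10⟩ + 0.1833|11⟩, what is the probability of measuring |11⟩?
0.0336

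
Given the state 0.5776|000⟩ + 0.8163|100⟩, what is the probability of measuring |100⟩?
0.6663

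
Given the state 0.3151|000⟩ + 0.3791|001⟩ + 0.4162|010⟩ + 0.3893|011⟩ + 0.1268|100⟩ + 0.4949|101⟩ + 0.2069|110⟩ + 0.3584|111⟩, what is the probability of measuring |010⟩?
0.1732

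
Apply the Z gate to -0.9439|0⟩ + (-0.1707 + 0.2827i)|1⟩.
-0.9439|0⟩ + (0.1707 - 0.2827i)|1⟩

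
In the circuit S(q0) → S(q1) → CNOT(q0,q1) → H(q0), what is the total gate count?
4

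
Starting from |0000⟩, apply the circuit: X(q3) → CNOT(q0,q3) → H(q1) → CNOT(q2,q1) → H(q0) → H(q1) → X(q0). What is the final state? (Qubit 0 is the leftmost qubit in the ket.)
1/√2|0001⟩ + 1/√2|1001⟩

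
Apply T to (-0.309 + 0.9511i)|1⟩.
(-0.891 + 0.454i)|1⟩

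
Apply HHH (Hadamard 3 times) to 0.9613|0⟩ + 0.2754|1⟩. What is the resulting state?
0.8745|0⟩ + 0.485|1⟩

H² = I, so H^3 = H: a single Hadamard. With (a, b) = (0.9613, 0.2754), H gives ((a + b)/√2, (a − b)/√2) = (0.8745, 0.485).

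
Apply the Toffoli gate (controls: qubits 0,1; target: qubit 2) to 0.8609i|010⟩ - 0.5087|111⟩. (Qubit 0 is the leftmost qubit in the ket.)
0.8609i|010⟩ - 0.5087|110⟩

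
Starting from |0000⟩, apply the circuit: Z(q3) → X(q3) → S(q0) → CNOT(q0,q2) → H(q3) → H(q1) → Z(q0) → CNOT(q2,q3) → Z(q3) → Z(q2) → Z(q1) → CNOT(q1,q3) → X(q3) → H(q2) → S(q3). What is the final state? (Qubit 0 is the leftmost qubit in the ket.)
1/√8|0000⟩ + (1/√8)i|0001⟩ + 1/√8|0010⟩ + (1/√8)i|0011⟩ - 1/√8|0100⟩ - (1/√8)i|0101⟩ - 1/√8|0110⟩ - (1/√8)i|0111⟩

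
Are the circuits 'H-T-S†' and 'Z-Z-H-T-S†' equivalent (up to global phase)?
Yes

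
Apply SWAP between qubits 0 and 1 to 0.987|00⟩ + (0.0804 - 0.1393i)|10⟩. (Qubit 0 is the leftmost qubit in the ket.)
0.987|00⟩ + (0.0804 - 0.1393i)|01⟩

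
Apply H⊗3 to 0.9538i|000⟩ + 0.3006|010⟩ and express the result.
(0.1063 + 0.3372i)|000⟩ + (0.1063 + 0.3372i)|001⟩ + (-0.1063 + 0.3372i)|010⟩ + (-0.1063 + 0.3372i)|011⟩ + (0.1063 + 0.3372i)|100⟩ + (0.1063 + 0.3372i)|101⟩ + (-0.1063 + 0.3372i)|110⟩ + (-0.1063 + 0.3372i)|111⟩

H⊗3 gives amp(|y⟩) = (1/2√2) Σ_x (−1)^(x·y) amp(|x⟩), where x·y is the number of positions in which both x and y have a 1.
|000⟩: (0.9538i + 0.3006)/(2√2) = (0.1063 + 0.3372i)
|001⟩: (0.9538i + 0.3006)/(2√2) = (0.1063 + 0.3372i)
|010⟩: (0.9538i - 0.3006)/(2√2) = (-0.1063 + 0.3372i)
|011⟩: (0.9538i - 0.3006)/(2√2) = (-0.1063 + 0.3372i)
|100⟩: (0.9538i + 0.3006)/(2√2) = (0.1063 + 0.3372i)
|101⟩: (0.9538i + 0.3006)/(2√2) = (0.1063 + 0.3372i)
|110⟩: (0.9538i - 0.3006)/(2√2) = (-0.1063 + 0.3372i)
|111⟩: (0.9538i - 0.3006)/(2√2) = (-0.1063 + 0.3372i)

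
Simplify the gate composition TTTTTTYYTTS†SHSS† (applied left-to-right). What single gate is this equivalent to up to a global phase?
H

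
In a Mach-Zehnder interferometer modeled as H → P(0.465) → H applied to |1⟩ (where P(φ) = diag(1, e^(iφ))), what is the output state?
(0.05309 - 0.2242i)|0⟩ + (0.9469 + 0.2242i)|1⟩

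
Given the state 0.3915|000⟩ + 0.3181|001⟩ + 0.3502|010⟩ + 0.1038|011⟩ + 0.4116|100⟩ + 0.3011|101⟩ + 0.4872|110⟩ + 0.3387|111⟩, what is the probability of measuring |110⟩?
0.2374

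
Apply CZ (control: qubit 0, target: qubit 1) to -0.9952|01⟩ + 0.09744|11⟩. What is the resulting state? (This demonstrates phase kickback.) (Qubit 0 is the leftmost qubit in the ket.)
-0.9952|01⟩ - 0.09744|11⟩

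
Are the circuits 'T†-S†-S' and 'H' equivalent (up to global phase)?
No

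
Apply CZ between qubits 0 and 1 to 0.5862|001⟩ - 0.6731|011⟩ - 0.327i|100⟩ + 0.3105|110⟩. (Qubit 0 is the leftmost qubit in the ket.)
0.5862|001⟩ - 0.6731|011⟩ - 0.327i|100⟩ - 0.3105|110⟩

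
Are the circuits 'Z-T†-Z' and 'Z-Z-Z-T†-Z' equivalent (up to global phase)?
Yes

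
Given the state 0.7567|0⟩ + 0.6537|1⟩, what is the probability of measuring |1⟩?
0.4273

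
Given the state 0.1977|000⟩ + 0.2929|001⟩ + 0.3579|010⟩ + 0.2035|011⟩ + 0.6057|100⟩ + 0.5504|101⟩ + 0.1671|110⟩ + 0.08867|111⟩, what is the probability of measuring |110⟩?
0.02792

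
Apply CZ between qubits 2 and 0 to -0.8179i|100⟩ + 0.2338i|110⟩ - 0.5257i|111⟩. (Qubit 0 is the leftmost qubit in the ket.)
-0.8179i|100⟩ + 0.2338i|110⟩ + 0.5257i|111⟩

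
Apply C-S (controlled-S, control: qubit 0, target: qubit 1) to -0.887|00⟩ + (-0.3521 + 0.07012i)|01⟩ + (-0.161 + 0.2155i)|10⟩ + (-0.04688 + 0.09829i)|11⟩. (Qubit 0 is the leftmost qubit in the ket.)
-0.887|00⟩ + (-0.3521 + 0.07012i)|01⟩ + (-0.161 + 0.2155i)|10⟩ + (-0.09829 - 0.04688i)|11⟩

C-S leaves the control-|0⟩ kets |00⟩, |01⟩ unchanged and applies S to qubit 1 on the control-|1⟩ pair (|10⟩, |11⟩).
S = [[1, 0], [0, i]].
With a = amp(|10⟩) = (-0.161 + 0.2155i) and b = amp(|11⟩) = (-0.04688 + 0.09829i):
new amp(|10⟩) = (1)·a = (-0.161 + 0.2155i)
new amp(|11⟩) = (i)·b = (-0.09829 - 0.04688i)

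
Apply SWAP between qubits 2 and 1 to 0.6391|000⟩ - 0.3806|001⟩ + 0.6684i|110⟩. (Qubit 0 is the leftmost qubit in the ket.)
0.6391|000⟩ - 0.3806|010⟩ + 0.6684i|101⟩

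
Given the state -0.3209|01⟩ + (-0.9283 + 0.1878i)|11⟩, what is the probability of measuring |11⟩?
0.897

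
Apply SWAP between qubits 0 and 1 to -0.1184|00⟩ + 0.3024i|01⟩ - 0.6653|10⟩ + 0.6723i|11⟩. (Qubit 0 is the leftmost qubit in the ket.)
-0.1184|00⟩ - 0.6653|01⟩ + 0.3024i|10⟩ + 0.6723i|11⟩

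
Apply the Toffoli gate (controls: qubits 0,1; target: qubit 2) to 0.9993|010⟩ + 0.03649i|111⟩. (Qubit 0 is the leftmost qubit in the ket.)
0.9993|010⟩ + 0.03649i|110⟩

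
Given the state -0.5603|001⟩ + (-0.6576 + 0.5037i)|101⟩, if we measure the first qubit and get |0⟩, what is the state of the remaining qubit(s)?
-|01⟩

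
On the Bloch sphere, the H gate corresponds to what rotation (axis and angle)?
Rotation by π around the (x+z)/√2 axis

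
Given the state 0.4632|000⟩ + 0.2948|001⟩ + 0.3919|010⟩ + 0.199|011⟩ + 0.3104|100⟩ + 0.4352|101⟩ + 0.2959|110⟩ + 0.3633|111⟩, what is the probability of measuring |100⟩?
0.09635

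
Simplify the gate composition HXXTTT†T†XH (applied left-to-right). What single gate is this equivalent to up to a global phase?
Z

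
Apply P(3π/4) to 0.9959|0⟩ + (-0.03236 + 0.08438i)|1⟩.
0.9959|0⟩ + (-0.03678 - 0.08255i)|1⟩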